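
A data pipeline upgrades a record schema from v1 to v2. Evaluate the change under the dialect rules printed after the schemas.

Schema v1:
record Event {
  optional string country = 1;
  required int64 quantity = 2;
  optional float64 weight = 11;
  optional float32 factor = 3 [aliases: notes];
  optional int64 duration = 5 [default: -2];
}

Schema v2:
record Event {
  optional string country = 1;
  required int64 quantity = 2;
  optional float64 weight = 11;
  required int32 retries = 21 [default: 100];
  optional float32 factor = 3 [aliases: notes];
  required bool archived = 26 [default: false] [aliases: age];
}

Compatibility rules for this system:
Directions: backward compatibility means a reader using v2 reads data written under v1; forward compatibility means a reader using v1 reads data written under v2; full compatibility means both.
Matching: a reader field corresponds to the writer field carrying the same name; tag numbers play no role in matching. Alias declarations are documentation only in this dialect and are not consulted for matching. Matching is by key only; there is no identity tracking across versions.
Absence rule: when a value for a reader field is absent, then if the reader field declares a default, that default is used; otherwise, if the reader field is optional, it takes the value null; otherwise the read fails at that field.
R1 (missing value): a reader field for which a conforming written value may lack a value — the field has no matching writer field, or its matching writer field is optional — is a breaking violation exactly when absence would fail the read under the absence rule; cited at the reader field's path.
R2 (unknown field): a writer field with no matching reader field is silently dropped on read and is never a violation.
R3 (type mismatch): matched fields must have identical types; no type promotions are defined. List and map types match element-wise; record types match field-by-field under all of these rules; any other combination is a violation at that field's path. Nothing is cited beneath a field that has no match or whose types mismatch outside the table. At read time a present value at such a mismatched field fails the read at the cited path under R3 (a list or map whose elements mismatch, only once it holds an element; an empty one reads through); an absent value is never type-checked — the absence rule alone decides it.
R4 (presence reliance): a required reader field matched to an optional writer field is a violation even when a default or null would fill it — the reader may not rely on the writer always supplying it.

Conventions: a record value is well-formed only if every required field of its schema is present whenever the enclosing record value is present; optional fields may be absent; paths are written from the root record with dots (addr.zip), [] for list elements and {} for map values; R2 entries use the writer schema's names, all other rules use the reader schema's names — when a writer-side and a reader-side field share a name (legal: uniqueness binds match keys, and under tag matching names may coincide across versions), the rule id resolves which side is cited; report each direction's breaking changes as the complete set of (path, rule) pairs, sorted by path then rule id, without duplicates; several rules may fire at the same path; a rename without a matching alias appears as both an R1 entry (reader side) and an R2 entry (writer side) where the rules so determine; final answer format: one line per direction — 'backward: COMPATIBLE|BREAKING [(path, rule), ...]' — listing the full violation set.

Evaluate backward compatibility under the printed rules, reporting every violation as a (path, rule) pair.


in Event below, arrows point writer -> reader
checking backward for Event: reader v2 against writer v1:
  country: paired with writer country (string -> string; writer optional)
  quantity: paired with writer quantity (int64 -> int64; writer required)
  weight: paired with writer weight (float64 -> float64; writer optional)
  no writer field matches reader retries
  factor: paired with writer factor (float32 -> float32; writer optional)
  no writer field matches reader archived
  writer field duration has no reader counterpart
  => backward verdict for Event: COMPATIBLE, no violations
diffs on Event not affecting the asked answer:
  removed field duration from record Event -> fires no rule on Event, leaving the asked answer as it is
  added field archived to record Event: required bool, tag 26, default false (in v2 it sits last) -> fires no rule on Event, leaving the asked answer as it is
  added field retries to record Event: required int32, tag 21, default 100 (in v2 it sits immediately before factor) -> fires no rule on Event, leaving the asked answer as it is

backward: COMPATIBLE []


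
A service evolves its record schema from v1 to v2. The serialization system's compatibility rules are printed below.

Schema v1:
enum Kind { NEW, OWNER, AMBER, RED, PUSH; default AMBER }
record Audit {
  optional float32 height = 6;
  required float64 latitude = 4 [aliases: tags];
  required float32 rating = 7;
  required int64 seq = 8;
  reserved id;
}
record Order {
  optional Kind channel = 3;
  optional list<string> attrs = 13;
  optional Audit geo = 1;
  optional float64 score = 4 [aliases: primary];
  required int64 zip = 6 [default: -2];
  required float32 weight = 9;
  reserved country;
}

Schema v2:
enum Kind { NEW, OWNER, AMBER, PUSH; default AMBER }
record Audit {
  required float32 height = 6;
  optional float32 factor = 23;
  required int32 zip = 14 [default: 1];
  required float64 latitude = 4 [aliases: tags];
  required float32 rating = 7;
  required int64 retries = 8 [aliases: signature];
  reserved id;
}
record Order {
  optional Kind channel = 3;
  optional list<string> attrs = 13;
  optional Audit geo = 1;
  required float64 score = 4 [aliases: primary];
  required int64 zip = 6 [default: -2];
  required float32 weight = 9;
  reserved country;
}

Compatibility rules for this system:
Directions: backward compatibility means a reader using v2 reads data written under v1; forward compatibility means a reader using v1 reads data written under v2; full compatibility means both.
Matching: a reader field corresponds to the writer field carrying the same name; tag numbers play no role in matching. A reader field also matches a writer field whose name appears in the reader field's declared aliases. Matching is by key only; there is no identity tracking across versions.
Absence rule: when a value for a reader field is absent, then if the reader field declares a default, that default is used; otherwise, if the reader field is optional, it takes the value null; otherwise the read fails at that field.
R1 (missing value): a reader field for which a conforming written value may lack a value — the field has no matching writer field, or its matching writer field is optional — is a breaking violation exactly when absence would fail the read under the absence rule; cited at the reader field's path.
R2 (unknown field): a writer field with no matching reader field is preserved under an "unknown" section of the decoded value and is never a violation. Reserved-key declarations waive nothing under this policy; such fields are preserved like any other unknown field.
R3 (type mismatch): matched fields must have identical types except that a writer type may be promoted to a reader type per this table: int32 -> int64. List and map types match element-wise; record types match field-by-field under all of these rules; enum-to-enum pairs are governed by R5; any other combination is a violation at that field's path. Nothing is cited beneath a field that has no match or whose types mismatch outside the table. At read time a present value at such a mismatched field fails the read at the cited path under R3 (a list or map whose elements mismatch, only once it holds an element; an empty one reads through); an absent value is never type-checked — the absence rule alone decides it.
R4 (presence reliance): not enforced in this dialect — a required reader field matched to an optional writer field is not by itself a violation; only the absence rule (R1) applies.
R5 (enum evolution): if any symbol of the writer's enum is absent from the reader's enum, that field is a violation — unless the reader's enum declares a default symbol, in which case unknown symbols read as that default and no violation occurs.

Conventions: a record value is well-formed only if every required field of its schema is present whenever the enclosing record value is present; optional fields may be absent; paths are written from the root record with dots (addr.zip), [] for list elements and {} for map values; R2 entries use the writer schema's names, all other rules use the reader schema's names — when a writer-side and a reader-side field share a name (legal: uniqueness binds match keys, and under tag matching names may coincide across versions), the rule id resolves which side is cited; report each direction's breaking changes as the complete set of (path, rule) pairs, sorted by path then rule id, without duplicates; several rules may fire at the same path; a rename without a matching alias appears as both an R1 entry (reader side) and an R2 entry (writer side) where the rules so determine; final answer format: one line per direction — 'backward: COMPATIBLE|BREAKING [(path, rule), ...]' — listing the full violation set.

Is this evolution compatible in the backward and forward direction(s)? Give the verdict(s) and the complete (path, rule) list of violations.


backward: BREAKING [(geo.height, R1), (geo.retries, R1), (score, R1)]; forward: BREAKING [(geo.seq, R1)]

each type pair in Order: writer, then reader
backward for Order (reader v2, writer v1):
  writer optional, Kind -> Kind: reader channel maps from writer channel
  writer optional, list<string> -> list<string>: reader attrs maps from writer attrs
  writer optional, Audit -> Audit: reader geo maps from writer geo
  writer optional, float64 -> float64: reader score maps from writer score
  writer required, int64 -> int64: reader zip maps from writer zip
  writer required, float32 -> float32: reader weight maps from writer weight
  writer optional, float32 -> float32: reader geo.height maps from writer geo.height
  geo.factor: no writer match
  geo.zip: no writer match
  writer required, float64 -> float64: reader geo.latitude maps from writer geo.latitude
  writer required, float32 -> float32: reader geo.rating maps from writer geo.rating
  geo.retries: no writer match
  geo.seq (writer side), unknown to reader
  violation R1 at geo.height
  violation R1 at geo.retries
  violation R1 at score
  => backward: BREAKING (3)
forward for Order (reader v1, writer v2):
  writer optional, Kind -> Kind: reader channel maps from writer channel
  writer optional, list<string> -> list<string>: reader attrs maps from writer attrs
  writer optional, Audit -> Audit: reader geo maps from writer geo
  writer required, float64 -> float64: reader score maps from writer score
  writer required, int64 -> int64: reader zip maps from writer zip
  writer required, float32 -> float32: reader weight maps from writer weight
  writer required, float32 -> float32: reader geo.height maps from writer geo.height
  writer required, float64 -> float64: reader geo.latitude maps from writer geo.latitude
  writer required, float32 -> float32: reader geo.rating maps from writer geo.rating
  geo.seq: no writer match
  geo.factor (writer side), unknown to reader
  geo.zip (writer side), unknown to reader
  geo.retries (writer side), unknown to reader
  violation R1 at geo.seq
  => forward: BREAKING (1)


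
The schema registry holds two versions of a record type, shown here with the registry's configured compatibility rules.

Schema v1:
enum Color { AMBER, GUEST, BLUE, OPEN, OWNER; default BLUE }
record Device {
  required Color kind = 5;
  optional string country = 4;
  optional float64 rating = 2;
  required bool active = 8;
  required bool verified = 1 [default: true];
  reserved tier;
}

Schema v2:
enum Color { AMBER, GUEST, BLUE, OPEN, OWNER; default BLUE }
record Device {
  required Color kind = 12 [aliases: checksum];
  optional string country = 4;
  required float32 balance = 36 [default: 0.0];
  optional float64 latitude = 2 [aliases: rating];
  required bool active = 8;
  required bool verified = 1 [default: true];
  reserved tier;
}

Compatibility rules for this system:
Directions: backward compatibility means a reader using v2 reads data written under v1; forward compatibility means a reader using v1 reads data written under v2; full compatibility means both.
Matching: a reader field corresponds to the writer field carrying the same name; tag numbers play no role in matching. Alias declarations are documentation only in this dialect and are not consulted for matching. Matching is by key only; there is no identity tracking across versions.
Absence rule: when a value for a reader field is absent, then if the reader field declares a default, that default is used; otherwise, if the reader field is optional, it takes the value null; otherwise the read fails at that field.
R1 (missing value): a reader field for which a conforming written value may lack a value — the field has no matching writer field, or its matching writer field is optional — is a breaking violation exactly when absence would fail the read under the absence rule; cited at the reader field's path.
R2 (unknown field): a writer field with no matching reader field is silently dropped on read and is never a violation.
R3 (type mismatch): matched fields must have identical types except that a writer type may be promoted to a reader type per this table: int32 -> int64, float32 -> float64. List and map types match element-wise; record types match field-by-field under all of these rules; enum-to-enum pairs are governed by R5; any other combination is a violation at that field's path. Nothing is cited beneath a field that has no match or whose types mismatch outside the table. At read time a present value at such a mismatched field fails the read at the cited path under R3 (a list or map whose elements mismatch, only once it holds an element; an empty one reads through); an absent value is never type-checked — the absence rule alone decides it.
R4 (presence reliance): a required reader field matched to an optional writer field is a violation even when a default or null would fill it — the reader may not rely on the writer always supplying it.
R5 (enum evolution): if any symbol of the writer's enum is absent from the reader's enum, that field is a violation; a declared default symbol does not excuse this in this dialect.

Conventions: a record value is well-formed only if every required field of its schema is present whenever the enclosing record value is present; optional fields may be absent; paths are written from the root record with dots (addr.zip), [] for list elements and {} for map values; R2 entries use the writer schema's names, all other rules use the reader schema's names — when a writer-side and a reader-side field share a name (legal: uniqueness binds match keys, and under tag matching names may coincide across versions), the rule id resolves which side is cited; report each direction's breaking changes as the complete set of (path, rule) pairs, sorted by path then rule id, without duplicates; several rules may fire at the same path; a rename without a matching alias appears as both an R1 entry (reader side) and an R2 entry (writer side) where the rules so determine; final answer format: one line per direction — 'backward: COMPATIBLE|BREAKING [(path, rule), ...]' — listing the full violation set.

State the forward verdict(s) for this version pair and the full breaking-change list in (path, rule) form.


forward: COMPATIBLE []

in Device below, arrows point writer -> reader
forward on Device — v1 reading data written by v2:
  kind <- kind (Color -> Color, writer required)
  country <- country (string -> string, writer optional)
  rating has no writer counterpart
  active <- active (bool -> bool, writer required)
  verified <- verified (bool -> bool, writer required)
  writer balance: unknown to reader
  writer latitude: unknown to reader
  nothing fires on Device: forward is COMPATIBLE
the rest of the Device diff is inert for this question:
  renamed field rating to latitude in record Device (alias rating declared on the renamed field) -> no rule fires on it in Device's dialect; the asked verdict holds
  field kind in record Device: tag 5 changed to 12 -> no rule fires on it in Device's dialect; the asked verdict holds
  added field balance to record Device: required float32, tag 36, default 0.0 (in v2 it sits immediately before latitude) -> no rule fires on it in Device's dialect; the asked verdict holds


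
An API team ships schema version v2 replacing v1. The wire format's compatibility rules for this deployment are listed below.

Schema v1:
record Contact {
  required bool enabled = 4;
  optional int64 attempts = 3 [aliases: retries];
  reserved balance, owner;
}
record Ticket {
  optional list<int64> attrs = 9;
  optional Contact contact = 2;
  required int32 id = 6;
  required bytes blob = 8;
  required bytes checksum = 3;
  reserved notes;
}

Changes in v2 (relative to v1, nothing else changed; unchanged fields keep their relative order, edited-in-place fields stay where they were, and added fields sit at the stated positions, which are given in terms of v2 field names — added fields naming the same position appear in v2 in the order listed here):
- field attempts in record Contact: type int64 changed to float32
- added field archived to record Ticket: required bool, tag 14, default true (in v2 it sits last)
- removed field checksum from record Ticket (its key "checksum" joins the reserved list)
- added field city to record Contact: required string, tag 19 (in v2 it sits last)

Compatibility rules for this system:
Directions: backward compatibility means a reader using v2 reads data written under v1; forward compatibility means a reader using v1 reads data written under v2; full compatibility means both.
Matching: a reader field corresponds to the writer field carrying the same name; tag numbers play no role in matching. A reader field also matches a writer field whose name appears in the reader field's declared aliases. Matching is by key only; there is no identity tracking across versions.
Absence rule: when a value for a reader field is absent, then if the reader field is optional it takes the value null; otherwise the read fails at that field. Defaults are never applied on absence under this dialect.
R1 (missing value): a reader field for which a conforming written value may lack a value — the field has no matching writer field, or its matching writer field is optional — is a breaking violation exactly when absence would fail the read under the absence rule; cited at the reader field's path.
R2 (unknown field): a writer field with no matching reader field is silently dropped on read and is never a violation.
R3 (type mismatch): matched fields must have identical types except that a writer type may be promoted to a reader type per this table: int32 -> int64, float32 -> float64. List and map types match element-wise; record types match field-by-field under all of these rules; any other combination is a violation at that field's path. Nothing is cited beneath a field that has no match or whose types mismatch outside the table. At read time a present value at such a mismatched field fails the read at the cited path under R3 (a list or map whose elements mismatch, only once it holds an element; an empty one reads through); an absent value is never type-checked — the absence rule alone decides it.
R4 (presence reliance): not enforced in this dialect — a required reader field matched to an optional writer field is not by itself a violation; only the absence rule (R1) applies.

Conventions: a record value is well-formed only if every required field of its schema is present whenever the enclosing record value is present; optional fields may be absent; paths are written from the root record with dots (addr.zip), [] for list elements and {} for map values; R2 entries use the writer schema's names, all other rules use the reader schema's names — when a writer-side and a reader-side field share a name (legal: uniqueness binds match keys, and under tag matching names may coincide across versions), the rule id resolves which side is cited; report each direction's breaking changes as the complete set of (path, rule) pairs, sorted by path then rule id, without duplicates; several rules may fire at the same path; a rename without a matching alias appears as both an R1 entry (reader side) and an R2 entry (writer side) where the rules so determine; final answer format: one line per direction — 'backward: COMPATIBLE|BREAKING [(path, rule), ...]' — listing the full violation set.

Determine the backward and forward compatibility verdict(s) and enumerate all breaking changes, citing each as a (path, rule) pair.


backward: BREAKING [(archived, R1), (contact.attempts, R3), (contact.city, R1)]; forward: BREAKING [(checksum, R1), (contact.attempts, R3)]

the writer's type comes first in each Ticket pair
backward for Ticket (reader v2, writer v1):
  attrs: paired with writer attrs (list<int64> -> list<int64>; writer optional)
  contact: paired with writer contact (Contact -> Contact; writer optional)
  id: paired with writer id (int32 -> int32; writer required)
  blob: paired with writer blob (bytes -> bytes; writer required)
  archived: no writer-side match
  writer checksum: unknown to reader
  contact.enabled: paired with writer contact.enabled (bool -> bool; writer required)
  contact.attempts: paired with writer contact.attempts (int64 -> float32; writer optional)
  contact.city: no writer-side match
  rule R1 violated at archived
  rule R3 violated at contact.attempts
  rule R1 violated at contact.city
  => backward: BREAKING (3)
forward for Ticket (reader v1, writer v2):
  attrs: paired with writer attrs (list<int64> -> list<int64>; writer optional)
  contact: paired with writer contact (Contact -> Contact; writer optional)
  id: paired with writer id (int32 -> int32; writer required)
  blob: paired with writer blob (bytes -> bytes; writer required)
  checksum: no writer-side match
  writer archived: unknown to reader
  contact.enabled: paired with writer contact.enabled (bool -> bool; writer required)
  contact.attempts: paired with writer contact.attempts (float32 -> int64; writer optional)
  writer contact.city: unknown to reader
  rule R1 violated at checksum
  rule R3 violated at contact.attempts
  => forward: BREAKING (2)


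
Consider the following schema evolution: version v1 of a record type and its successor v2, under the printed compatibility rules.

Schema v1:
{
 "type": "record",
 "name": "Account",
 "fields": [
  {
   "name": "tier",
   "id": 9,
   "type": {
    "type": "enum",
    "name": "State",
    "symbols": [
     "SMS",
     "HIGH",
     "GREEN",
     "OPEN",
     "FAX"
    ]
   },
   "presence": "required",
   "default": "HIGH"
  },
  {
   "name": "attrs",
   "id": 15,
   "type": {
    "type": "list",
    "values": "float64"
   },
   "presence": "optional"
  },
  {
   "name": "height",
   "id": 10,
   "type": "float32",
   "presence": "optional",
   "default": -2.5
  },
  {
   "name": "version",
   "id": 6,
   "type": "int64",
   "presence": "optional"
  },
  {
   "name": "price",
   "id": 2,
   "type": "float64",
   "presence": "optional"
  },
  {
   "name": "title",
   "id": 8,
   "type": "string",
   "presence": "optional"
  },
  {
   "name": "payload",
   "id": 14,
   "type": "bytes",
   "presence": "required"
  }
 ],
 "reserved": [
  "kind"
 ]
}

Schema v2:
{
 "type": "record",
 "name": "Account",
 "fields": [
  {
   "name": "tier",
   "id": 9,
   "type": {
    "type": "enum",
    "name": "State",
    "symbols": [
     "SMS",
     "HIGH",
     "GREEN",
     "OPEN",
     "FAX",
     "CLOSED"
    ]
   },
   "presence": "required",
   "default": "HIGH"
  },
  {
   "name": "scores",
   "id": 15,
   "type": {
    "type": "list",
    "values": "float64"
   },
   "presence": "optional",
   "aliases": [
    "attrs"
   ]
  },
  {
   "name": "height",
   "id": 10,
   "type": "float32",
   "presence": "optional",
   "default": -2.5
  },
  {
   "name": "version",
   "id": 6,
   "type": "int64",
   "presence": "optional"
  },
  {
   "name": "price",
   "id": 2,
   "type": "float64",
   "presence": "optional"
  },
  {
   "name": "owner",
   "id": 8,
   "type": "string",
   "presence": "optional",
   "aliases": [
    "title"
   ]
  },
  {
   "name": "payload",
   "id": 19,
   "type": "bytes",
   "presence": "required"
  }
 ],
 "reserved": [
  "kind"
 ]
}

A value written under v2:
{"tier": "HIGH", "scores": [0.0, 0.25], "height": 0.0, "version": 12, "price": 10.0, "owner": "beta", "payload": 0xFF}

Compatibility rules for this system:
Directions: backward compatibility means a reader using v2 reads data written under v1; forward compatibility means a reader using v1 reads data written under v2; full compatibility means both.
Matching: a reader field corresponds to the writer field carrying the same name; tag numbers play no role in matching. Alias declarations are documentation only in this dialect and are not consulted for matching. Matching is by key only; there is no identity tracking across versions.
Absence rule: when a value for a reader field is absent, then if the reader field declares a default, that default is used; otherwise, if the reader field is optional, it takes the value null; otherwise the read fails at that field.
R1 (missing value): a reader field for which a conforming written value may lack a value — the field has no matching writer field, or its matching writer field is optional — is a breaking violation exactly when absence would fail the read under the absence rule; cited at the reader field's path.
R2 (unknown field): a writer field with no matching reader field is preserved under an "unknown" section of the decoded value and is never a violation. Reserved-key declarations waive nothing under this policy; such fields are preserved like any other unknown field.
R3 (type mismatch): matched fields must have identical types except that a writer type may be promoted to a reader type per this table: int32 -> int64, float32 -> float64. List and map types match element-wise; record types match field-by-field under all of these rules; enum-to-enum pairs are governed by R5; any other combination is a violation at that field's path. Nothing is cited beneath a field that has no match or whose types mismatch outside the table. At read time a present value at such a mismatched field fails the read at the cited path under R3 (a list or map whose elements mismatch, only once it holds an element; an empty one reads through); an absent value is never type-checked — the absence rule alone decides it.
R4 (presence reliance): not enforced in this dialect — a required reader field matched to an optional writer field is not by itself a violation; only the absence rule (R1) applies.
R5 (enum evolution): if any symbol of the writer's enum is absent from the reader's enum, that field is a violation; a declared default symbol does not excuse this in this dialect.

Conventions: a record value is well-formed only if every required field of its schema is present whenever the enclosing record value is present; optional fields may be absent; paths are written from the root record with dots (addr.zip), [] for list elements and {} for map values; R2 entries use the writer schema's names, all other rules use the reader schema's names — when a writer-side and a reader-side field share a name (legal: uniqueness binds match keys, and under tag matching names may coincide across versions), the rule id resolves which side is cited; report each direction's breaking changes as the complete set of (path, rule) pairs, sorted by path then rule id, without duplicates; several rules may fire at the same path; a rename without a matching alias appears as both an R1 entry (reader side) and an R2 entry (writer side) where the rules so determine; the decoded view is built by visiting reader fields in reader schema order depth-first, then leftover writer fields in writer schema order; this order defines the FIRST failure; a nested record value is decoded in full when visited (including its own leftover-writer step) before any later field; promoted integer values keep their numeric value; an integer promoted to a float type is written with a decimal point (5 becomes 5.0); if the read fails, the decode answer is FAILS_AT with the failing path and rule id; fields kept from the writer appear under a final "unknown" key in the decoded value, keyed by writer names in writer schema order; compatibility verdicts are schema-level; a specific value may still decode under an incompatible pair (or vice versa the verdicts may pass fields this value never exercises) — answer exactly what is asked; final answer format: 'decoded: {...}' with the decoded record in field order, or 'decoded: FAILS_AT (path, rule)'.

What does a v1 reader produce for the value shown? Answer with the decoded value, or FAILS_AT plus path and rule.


arrows below run writer -> reader for Account
decode (reader v1):
  tier := "HIGH"
  attrs := null (absent, optional -> null)
  height := 0.0
  version := 12
  price := 10.0
  title := null (absent, optional -> null)
  payload := 0xFF
  writer scores: kept under "unknown"
  writer owner: kept under "unknown"
  => decoded: {"tier": "HIGH", "attrs": null, "height": 0.0, "version": 12, "price": 10.0, "title": null, "payload": 0xFF, "unknown": {"scores": [0.0, 0.25], "owner": "beta"}}
remaining Account differences; none change what is asked:
  enum State (field tier in record Account): symbol CLOSED added -> affects the rule determinations only; this particular Account value decodes identically
  field payload in record Account: tag 14 changed to 19 -> inert under this dialect — no rule fires on Account and the result does not move

decoded: {"tier": "HIGH", "attrs": null, "height": 0.0, "version": 12, "price": 10.0, "title": null, "payload": 0xFF, "unknown": {"scores": [0.0, 0.25], "owner": "beta"}}


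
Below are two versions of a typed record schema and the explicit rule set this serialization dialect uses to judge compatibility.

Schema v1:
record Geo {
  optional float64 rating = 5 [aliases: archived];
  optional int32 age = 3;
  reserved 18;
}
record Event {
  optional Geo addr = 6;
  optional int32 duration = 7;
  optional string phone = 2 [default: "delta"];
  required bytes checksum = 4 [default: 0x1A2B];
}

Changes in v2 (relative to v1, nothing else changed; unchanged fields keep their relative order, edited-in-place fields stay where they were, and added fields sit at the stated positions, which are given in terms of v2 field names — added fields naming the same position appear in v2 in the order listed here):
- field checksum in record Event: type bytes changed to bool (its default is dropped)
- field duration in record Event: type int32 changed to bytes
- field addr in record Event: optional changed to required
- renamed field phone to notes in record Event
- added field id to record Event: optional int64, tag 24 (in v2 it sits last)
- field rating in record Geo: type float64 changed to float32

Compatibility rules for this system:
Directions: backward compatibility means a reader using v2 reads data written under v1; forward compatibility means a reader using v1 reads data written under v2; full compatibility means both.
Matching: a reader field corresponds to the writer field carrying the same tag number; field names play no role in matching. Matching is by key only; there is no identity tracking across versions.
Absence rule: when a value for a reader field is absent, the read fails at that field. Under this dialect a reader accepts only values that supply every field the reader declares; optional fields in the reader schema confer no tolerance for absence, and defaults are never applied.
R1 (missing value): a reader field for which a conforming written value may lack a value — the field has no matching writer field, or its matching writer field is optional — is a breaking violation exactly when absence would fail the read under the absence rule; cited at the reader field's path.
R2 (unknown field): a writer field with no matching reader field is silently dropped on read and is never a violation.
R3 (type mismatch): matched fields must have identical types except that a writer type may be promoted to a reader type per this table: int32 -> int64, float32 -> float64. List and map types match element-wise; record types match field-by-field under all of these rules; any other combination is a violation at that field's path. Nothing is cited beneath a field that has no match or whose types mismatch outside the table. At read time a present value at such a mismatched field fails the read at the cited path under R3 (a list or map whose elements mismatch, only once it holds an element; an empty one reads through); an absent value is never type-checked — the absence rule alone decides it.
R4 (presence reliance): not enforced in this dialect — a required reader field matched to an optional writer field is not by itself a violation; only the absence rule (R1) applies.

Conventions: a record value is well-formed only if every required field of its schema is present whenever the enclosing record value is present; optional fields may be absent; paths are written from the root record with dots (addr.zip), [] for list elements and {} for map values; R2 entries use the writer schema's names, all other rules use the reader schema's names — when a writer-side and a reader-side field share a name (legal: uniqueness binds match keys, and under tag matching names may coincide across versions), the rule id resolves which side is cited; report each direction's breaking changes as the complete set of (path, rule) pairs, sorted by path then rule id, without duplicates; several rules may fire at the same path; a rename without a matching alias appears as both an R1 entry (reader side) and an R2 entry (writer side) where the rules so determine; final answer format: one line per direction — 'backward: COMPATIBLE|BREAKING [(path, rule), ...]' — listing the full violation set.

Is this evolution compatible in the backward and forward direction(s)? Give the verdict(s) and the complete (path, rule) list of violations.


each type pair in Event: writer, then reader
backward analysis of Event with v2 as reader and v1 as writer:
  addr <- addr (Geo -> Geo, writer optional)
  duration <- duration (int32 -> bytes, writer optional)
  notes <- phone (string -> string, writer optional)
  checksum <- checksum (bytes -> bool, writer required)
  id: no writer-side match
  addr.rating <- addr.rating (float64 -> float32, writer optional)
  addr.age <- addr.age (int32 -> int32, writer optional)
  R1 fires at addr
  R1 fires at addr.age
  R1 fires at addr.rating
  R3 fires at addr.rating
  R3 fires at checksum
  R1 fires at duration
  R3 fires at duration
  R1 fires at id
  R1 fires at notes
  => backward verdict for Event: BREAKING, 9 violation(s)
forward analysis of Event with v1 as reader and v2 as writer:
  addr <- addr (Geo -> Geo, writer required)
  duration <- duration (bytes -> int32, writer optional)
  phone <- notes (string -> string, writer optional)
  checksum <- checksum (bool -> bytes, writer required)
  writer field id has no reader counterpart
  addr.rating <- addr.rating (float32 -> float64, writer optional)
  addr.age <- addr.age (int32 -> int32, writer optional)
  R1 fires at addr.age
  R1 fires at addr.rating
  R3 fires at checksum
  R1 fires at duration
  R3 fires at duration
  R1 fires at phone
  => forward verdict for Event: BREAKING, 6 violation(s)

backward: BREAKING [(addr, R1), (addr.age, R1), (addr.rating, R1), (addr.rating, R3), (checksum, R3), (duration, R1), (duration, R3), (id, R1), (notes, R1)]; forward: BREAKING [(addr.age, R1), (addr.rating, R1), (checksum, R3), (duration, R1), (duration, R3), (phone, R1)]


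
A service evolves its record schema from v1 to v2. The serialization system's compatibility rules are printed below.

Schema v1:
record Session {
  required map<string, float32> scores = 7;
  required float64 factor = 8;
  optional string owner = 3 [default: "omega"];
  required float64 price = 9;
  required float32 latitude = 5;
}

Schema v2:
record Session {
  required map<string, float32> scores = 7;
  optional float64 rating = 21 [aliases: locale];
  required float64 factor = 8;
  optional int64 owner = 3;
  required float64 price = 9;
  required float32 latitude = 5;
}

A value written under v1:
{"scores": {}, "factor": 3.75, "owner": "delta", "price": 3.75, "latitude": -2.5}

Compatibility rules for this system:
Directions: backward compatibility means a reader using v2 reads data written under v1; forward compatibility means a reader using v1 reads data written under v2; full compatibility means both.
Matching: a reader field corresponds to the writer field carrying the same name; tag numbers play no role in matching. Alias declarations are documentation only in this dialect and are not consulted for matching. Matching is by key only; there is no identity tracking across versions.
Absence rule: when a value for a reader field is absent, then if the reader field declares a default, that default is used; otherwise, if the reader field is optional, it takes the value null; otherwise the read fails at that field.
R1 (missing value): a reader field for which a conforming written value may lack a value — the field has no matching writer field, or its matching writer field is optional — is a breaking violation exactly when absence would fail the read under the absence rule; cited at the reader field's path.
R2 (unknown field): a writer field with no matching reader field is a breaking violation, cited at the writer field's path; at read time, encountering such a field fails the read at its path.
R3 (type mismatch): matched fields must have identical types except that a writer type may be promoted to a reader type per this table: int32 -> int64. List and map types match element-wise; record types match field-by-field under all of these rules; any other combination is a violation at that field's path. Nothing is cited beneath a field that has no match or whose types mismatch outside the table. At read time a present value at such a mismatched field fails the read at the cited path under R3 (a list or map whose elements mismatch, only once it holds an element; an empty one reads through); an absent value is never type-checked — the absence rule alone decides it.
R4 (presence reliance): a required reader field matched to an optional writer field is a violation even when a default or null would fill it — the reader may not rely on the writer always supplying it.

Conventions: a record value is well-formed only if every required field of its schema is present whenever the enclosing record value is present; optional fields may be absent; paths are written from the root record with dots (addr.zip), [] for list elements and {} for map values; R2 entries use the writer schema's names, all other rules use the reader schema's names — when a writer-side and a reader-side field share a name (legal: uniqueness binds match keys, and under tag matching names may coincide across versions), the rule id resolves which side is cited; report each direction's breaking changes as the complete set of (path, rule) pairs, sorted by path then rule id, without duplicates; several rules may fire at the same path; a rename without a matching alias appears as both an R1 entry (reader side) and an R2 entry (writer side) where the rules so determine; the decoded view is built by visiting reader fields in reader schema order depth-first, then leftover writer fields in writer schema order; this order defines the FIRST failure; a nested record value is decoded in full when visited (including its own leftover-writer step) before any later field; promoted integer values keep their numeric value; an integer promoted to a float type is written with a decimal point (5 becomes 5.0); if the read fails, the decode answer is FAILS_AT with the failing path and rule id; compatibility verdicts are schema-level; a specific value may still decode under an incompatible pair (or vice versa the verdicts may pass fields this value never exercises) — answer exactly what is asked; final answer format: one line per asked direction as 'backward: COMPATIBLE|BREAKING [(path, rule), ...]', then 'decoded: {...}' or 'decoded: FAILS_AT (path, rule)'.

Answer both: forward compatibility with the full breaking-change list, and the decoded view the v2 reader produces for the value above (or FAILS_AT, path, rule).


forward: BREAKING [(owner, R3), (rating, R2)]; decoded: FAILS_AT (owner, R3)

in Session below, arrows point writer -> reader
forward pass over Session, reader schema v1, writer schema v2:
  scores: paired with writer scores (map<string, float32> -> map<string, float32>; writer required)
  factor: paired with writer factor (float64 -> float64; writer required)
  owner: paired with writer owner (int64 -> string; writer optional)
  price: paired with writer price (float64 -> float64; writer required)
  latitude: paired with writer latitude (float32 -> float32; writer required)
  rating (writer side), unknown to reader
  rule R3 violated at owner
  rule R2 violated at rating
  forward on Session therefore BREAKING (2)
decode (reader v2):
  scores := {}
  rating := null (missing; optional => null)
  factor := 3.75
  read fails at owner under R3
  => FAILS_AT (owner, R3)
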